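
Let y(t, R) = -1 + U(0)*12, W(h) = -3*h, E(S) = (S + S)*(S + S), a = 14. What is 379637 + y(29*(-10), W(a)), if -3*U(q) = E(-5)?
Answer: 379236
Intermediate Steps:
E(S) = 4*S² (E(S) = (2*S)*(2*S) = 4*S²)
U(q) = -100/3 (U(q) = -4*(-5)²/3 = -4*25/3 = -⅓*100 = -100/3)
y(t, R) = -401 (y(t, R) = -1 - 100/3*12 = -1 - 400 = -401)
379637 + y(29*(-10), W(a)) = 379637 - 401 = 379236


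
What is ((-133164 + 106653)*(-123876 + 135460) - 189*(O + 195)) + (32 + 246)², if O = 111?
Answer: -307083974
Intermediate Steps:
((-133164 + 106653)*(-123876 + 135460) - 189*(O + 195)) + (32 + 246)² = ((-133164 + 106653)*(-123876 + 135460) - 189*(111 + 195)) + (32 + 246)² = (-26511*11584 - 189*306) + 278² = (-307103424 - 57834) + 77284 = -307161258 + 77284 = -307083974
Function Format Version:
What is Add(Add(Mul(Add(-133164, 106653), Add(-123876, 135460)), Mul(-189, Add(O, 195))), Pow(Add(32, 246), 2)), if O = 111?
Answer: -307083974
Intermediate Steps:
Add(Add(Mul(Add(-133164, 106653), Add(-123876, 135460)), Mul(-189, Add(O, 195))), Pow(Add(32, 246), 2)) = Add(Add(Mul(Add(-133164, 106653), Add(-123876, 135460)), Mul(-189, Add(111, 195))), Pow(Add(32, 246), 2)) = Add(Add(Mul(-26511, 11584), Mul(-189, 306)), Pow(278, 2)) = Add(Add(-307103424, -57834), 77284) = Add(-307161258, 77284) = -307083974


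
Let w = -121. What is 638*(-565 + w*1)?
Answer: -437668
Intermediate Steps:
638*(-565 + w*1) = 638*(-565 - 121*1) = 638*(-565 - 121) = 638*(-686) = -437668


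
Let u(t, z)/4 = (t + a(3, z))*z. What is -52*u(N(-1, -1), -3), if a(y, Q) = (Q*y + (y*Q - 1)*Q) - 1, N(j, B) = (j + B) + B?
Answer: 10608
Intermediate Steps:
N(j, B) = j + 2*B (N(j, B) = (B + j) + B = j + 2*B)
a(y, Q) = -1 + Q*y + Q*(-1 + Q*y) (a(y, Q) = (Q*y + (Q*y - 1)*Q) - 1 = (Q*y + (-1 + Q*y)*Q) - 1 = (Q*y + Q*(-1 + Q*y)) - 1 = -1 + Q*y + Q*(-1 + Q*y))
u(t, z) = 4*z*(-1 + t + 2*z + 3*z**2) (u(t, z) = 4*((t + (-1 - z + z*3 + 3*z**2))*z) = 4*((t + (-1 - z + 3*z + 3*z**2))*z) = 4*((t + (-1 + 2*z + 3*z**2))*z) = 4*((-1 + t + 2*z + 3*z**2)*z) = 4*(z*(-1 + t + 2*z + 3*z**2)) = 4*z*(-1 + t + 2*z + 3*z**2))
-52*u(N(-1, -1), -3) = -208*(-3)*(-1 + (-1 + 2*(-1)) + 2*(-3) + 3*(-3)**2) = -208*(-3)*(-1 + (-1 - 2) - 6 + 3*9) = -208*(-3)*(-1 - 3 - 6 + 27) = -208*(-3)*17 = -52*(-204) = 10608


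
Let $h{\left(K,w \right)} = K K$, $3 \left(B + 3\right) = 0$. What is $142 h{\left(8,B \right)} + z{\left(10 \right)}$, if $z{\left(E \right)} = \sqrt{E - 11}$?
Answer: $9088 + i \approx 9088.0 + 1.0 i$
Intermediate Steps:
$B = -3$ ($B = -3 + \frac{1}{3} \cdot 0 = -3 + 0 = -3$)
$h{\left(K,w \right)} = K^{2}$
$z{\left(E \right)} = \sqrt{-11 + E}$
$142 h{\left(8,B \right)} + z{\left(10 \right)} = 142 \cdot 8^{2} + \sqrt{-11 + 10} = 142 \cdot 64 + \sqrt{-1} = 9088 + i$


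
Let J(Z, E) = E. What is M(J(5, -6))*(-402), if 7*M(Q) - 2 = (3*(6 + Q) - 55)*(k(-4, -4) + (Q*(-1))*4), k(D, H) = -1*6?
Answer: 397176/7 ≈ 56739.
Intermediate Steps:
k(D, H) = -6
M(Q) = 2/7 + (-37 + 3*Q)*(-6 - 4*Q)/7 (M(Q) = 2/7 + ((3*(6 + Q) - 55)*(-6 + (Q*(-1))*4))/7 = 2/7 + (((18 + 3*Q) - 55)*(-6 - Q*4))/7 = 2/7 + ((-37 + 3*Q)*(-6 - 4*Q))/7 = 2/7 + (-37 + 3*Q)*(-6 - 4*Q)/7)
M(J(5, -6))*(-402) = (32 - 12/7*(-6)**2 + (130/7)*(-6))*(-402) = (32 - 12/7*36 - 780/7)*(-402) = (32 - 432/7 - 780/7)*(-402) = -988/7*(-402) = 397176/7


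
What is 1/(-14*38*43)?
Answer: -1/22876 ≈ -4.3714e-5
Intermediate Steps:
1/(-14*38*43) = 1/(-532*43) = 1/(-22876) = -1/22876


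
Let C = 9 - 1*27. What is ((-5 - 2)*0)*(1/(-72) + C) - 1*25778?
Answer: -25778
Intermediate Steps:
C = -18 (C = 9 - 27 = -18)
((-5 - 2)*0)*(1/(-72) + C) - 1*25778 = ((-5 - 2)*0)*(1/(-72) - 18) - 1*25778 = (-7*0)*(-1/72 - 18) - 25778 = 0*(-1297/72) - 25778 = 0 - 25778 = -25778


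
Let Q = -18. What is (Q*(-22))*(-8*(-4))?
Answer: 12672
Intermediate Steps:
(Q*(-22))*(-8*(-4)) = (-18*(-22))*(-8*(-4)) = 396*32 = 12672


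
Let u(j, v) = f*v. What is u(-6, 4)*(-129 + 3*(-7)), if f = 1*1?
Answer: -600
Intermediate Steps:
f = 1
u(j, v) = v (u(j, v) = 1*v = v)
u(-6, 4)*(-129 + 3*(-7)) = 4*(-129 + 3*(-7)) = 4*(-129 - 21) = 4*(-150) = -600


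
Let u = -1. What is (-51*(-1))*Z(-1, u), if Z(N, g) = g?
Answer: -51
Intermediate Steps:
(-51*(-1))*Z(-1, u) = -51*(-1)*(-1) = -17*(-3)*(-1) = 51*(-1) = -51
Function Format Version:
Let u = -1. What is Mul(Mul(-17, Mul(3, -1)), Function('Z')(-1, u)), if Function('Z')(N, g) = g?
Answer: -51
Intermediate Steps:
Mul(Mul(-17, Mul(3, -1)), Function('Z')(-1, u)) = Mul(Mul(-17, Mul(3, -1)), -1) = Mul(Mul(-17, -3), -1) = Mul(51, -1) = -51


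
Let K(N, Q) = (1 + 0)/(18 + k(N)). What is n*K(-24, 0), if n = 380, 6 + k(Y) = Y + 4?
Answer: -95/2 ≈ -47.500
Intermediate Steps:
k(Y) = -2 + Y (k(Y) = -6 + (Y + 4) = -6 + (4 + Y) = -2 + Y)
K(N, Q) = 1/(16 + N) (K(N, Q) = (1 + 0)/(18 + (-2 + N)) = 1/(16 + N))
n*K(-24, 0) = 380/(16 - 24) = 380/(-8) = 380*(-1/8) = -95/2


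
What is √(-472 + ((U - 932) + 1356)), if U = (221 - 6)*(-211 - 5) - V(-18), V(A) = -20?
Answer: 2*I*√11617 ≈ 215.56*I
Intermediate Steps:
U = -46420 (U = (221 - 6)*(-211 - 5) - 1*(-20) = 215*(-216) + 20 = -46440 + 20 = -46420)
√(-472 + ((U - 932) + 1356)) = √(-472 + ((-46420 - 932) + 1356)) = √(-472 + (-47352 + 1356)) = √(-472 - 45996) = √(-46468) = 2*I*√11617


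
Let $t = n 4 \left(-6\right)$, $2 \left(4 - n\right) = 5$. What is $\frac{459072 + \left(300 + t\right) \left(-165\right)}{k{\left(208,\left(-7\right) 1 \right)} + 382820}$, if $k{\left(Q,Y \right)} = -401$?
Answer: $\frac{46168}{42491} \approx 1.0865$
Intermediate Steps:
$n = \frac{3}{2}$ ($n = 4 - \frac{5}{2} = \frac{3}{2} \approx 1.5$)
$t = -36$ ($t = \frac{3}{2} \cdot 4 \left(-6\right) = 6 \left(-6\right) = -36$)
$\frac{459072 + \left(300 + t\right) \left(-165\right)}{k{\left(208,\left(-7\right) 1 \right)} + 382820} = \frac{459072 + \left(300 - 36\right) \left(-165\right)}{-401 + 382820} = \frac{459072 + 264 \left(-165\right)}{382419} = \left(459072 - 43560\right) \frac{1}{382419} = 415512 \cdot \frac{1}{382419} = \frac{46168}{42491}$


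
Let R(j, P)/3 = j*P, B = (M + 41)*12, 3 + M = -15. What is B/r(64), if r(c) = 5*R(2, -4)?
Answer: -23/10 ≈ -2.3000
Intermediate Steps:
M = -18 (M = -3 - 15 = -18)
B = 276 (B = (-18 + 41)*12 = 23*12 = 276)
R(j, P) = 3*P*j (R(j, P) = 3*(j*P) = 3*(P*j) = 3*P*j)
r(c) = -120 (r(c) = 5*(3*(-4)*2) = 5*(-24) = -120)
B/r(64) = 276/(-120) = 276*(-1/120) = -23/10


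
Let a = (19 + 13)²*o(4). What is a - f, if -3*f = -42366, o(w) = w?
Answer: -10026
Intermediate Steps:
f = 14122 (f = -⅓*(-42366) = 14122)
a = 4096 (a = (19 + 13)²*4 = 32²*4 = 1024*4 = 4096)
a - f = 4096 - 1*14122 = 4096 - 14122 = -10026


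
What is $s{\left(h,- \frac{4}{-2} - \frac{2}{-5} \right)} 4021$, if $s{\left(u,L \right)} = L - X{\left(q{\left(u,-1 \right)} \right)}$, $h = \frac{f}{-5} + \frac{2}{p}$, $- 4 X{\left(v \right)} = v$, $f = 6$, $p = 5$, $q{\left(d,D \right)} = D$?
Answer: $\frac{172903}{20} \approx 8645.2$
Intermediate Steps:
$X{\left(v \right)} = - \frac{v}{4}$
$h = - \frac{4}{5}$ ($h = \frac{6}{-5} + \frac{2}{5} = 6 \left(- \frac{1}{5}\right) + 2 \cdot \frac{1}{5} = - \frac{6}{5} + \frac{2}{5} = - \frac{4}{5} \approx -0.8$)
$s{\left(u,L \right)} = - \frac{1}{4} + L$ ($s{\left(u,L \right)} = L - \left(- \frac{1}{4}\right) \left(-1\right) = L - \frac{1}{4} = - \frac{1}{4} + L$)
$s{\left(h,- \frac{4}{-2} - \frac{2}{-5} \right)} 4021 = \left(- \frac{1}{4} - \left(-2 - \frac{2}{5}\right)\right) 4021 = \left(- \frac{1}{4} - - \frac{12}{5}\right) 4021 = \left(- \frac{1}{4} + \left(2 + \frac{2}{5}\right)\right) 4021 = \left(- \frac{1}{4} + \frac{12}{5}\right) 4021 = \frac{43}{20} \cdot 4021 = \frac{172903}{20}$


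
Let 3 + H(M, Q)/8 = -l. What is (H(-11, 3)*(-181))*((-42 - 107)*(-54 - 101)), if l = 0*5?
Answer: 100324680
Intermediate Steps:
l = 0
H(M, Q) = -24 (H(M, Q) = -24 + 8*(-1*0) = -24 + 8*0 = -24 + 0 = -24)
(H(-11, 3)*(-181))*((-42 - 107)*(-54 - 101)) = (-24*(-181))*((-42 - 107)*(-54 - 101)) = 4344*(-149*(-155)) = 4344*23095 = 100324680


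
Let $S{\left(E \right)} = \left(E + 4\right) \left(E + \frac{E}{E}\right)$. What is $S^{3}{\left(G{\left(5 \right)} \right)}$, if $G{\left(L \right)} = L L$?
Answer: $428661064$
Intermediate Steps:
$G{\left(L \right)} = L^{2}$
$S{\left(E \right)} = \left(1 + E\right) \left(4 + E\right)$ ($S{\left(E \right)} = \left(4 + E\right) \left(E + 1\right) = \left(4 + E\right) \left(1 + E\right) = \left(1 + E\right) \left(4 + E\right)$)
$S^{3}{\left(G{\left(5 \right)} \right)} = \left(4 + \left(5^{2}\right)^{2} + 5 \cdot 5^{2}\right)^{3} = \left(4 + 25^{2} + 5 \cdot 25\right)^{3} = \left(4 + 625 + 125\right)^{3} = 754^{3} = 428661064$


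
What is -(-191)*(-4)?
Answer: -764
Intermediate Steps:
-(-191)*(-4) = -191*4 = -764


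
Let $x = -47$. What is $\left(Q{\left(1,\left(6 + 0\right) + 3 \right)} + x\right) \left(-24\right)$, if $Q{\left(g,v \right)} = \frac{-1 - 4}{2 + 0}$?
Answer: $1188$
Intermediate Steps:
$Q{\left(g,v \right)} = - \frac{5}{2}$
$\left(Q{\left(1,\left(6 + 0\right) + 3 \right)} + x\right) \left(-24\right) = \left(- \frac{5}{2} - 47\right) \left(-24\right) = \left(- \frac{99}{2}\right) \left(-24\right) = 1188$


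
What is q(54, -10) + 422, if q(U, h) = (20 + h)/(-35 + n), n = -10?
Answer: 3796/9 ≈ 421.78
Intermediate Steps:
q(U, h) = -4/9 - h/45 (q(U, h) = (20 + h)/(-35 - 10) = (20 + h)/(-45) = (20 + h)*(-1/45) = -4/9 - h/45)
q(54, -10) + 422 = (-4/9 - 1/45*(-10)) + 422 = (-4/9 + 2/9) + 422 = -2/9 + 422 = 3796/9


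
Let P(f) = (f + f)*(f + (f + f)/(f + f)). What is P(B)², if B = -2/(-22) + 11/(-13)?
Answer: 57153600/418161601 ≈ 0.13668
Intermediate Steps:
B = -108/143 (B = -2*(-1/22) + 11*(-1/13) = 1/11 - 11/13 = -108/143 ≈ -0.75525)
P(f) = 2*f*(1 + f) (P(f) = (2*f)*(f + (2*f)/((2*f))) = (2*f)*(f + (2*f)*(1/(2*f))) = (2*f)*(f + 1) = (2*f)*(1 + f) = 2*f*(1 + f))
P(B)² = (2*(-108/143)*(1 - 108/143))² = (2*(-108/143)*(35/143))² = (-7560/20449)² = 57153600/418161601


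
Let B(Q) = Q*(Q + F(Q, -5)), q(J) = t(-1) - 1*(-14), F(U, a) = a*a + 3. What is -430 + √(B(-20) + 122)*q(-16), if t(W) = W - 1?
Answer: -430 + 12*I*√38 ≈ -430.0 + 73.973*I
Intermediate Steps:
F(U, a) = 3 + a² (F(U, a) = a² + 3 = 3 + a²)
t(W) = -1 + W
q(J) = 12 (q(J) = (-1 - 1) - 1*(-14) = -2 + 14 = 12)
B(Q) = Q*(28 + Q) (B(Q) = Q*(Q + (3 + (-5)²)) = Q*(Q + (3 + 25)) = Q*(Q + 28) = Q*(28 + Q))
-430 + √(B(-20) + 122)*q(-16) = -430 + √(-20*(28 - 20) + 122)*12 = -430 + √(-20*8 + 122)*12 = -430 + √(-160 + 122)*12 = -430 + √(-38)*12 = -430 + (I*√38)*12 = -430 + 12*I*√38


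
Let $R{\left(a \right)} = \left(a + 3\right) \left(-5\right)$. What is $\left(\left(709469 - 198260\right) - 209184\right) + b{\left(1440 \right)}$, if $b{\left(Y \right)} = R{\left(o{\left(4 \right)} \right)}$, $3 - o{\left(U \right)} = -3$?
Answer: $301980$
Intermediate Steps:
$o{\left(U \right)} = 6$ ($o{\left(U \right)} = 3 - -3 = 3 + 3 = 6$)
$R{\left(a \right)} = -15 - 5 a$ ($R{\left(a \right)} = \left(3 + a\right) \left(-5\right) = -15 - 5 a$)
$b{\left(Y \right)} = -45$ ($b{\left(Y \right)} = -15 - 30 = -45$)
$\left(\left(709469 - 198260\right) - 209184\right) + b{\left(1440 \right)} = \left(\left(709469 - 198260\right) - 209184\right) - 45 = \left(511209 - 209184\right) - 45 = 302025 - 45 = 301980$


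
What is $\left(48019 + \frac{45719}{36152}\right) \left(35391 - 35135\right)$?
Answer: $\frac{55552915424}{4519} \approx 1.2293 \cdot 10^{7}$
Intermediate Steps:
$\left(48019 + \frac{45719}{36152}\right) \left(35391 - 35135\right) = \left(48019 + 45719 \cdot \frac{1}{36152}\right) 256 = \left(48019 + \frac{45719}{36152}\right) 256 = \frac{1736028607}{36152} \cdot 256 = \frac{55552915424}{4519}$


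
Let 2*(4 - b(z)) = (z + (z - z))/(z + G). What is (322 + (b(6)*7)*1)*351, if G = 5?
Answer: 1343979/11 ≈ 1.2218e+5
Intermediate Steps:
b(z) = 4 - z/(2*(5 + z)) (b(z) = 4 - (z + (z - z))/(2*(z + 5)) = 4 - (z + 0)/(2*(5 + z)) = 4 - z/(2*(5 + z)))
(322 + (b(6)*7)*1)*351 = (322 + (((40 + 7*6)/(2*(5 + 6)))*7)*1)*351 = (322 + (((½)*(40 + 42)/11)*7)*1)*351 = (322 + (((½)*(1/11)*82)*7)*1)*351 = (322 + ((41/11)*7)*1)*351 = (322 + (287/11)*1)*351 = (322 + 287/11)*351 = (3829/11)*351 = 1343979/11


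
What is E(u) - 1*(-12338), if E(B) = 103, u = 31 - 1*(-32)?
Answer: 12441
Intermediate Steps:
u = 63 (u = 31 + 32 = 63)
E(u) - 1*(-12338) = 103 - 1*(-12338) = 103 + 12338 = 12441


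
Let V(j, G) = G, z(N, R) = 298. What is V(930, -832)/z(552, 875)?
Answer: -416/149 ≈ -2.7919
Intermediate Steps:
V(930, -832)/z(552, 875) = -832/298 = -832*1/298 = -416/149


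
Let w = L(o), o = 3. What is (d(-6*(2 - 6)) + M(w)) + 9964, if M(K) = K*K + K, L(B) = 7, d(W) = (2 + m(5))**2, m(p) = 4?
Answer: 10056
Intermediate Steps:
d(W) = 36 (d(W) = (2 + 4)**2 = 6**2 = 36)
w = 7
M(K) = K + K**2 (M(K) = K**2 + K = K + K**2)
(d(-6*(2 - 6)) + M(w)) + 9964 = (36 + 7*(1 + 7)) + 9964 = (36 + 7*8) + 9964 = (36 + 56) + 9964 = 92 + 9964 = 10056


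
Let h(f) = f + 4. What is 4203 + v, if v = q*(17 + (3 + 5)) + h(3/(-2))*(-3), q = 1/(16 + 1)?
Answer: 142697/34 ≈ 4197.0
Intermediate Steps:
h(f) = 4 + f
q = 1/17 ≈ 0.058824
v = -205/34 (v = (17 + (3 + 5))/17 + (4 + 3/(-2))*(-3) = (17 + 8)/17 + (4 + 3*(-½))*(-3) = (1/17)*25 + (4 - 3/2)*(-3) = 25/17 + (5/2)*(-3) = 25/17 - 15/2 = -205/34 ≈ -6.0294)
4203 + v = 4203 - 205/34 = 142697/34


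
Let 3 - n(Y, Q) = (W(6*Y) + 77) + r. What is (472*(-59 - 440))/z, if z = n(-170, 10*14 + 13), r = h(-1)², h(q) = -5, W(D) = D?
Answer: -235528/921 ≈ -255.73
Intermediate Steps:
r = 25 (r = (-5)² = 25)
n(Y, Q) = -99 - 6*Y (n(Y, Q) = 3 - ((6*Y + 77) + 25) = 3 - ((77 + 6*Y) + 25) = 3 - (102 + 6*Y) = 3 + (-102 - 6*Y) = -99 - 6*Y)
z = 921 (z = -99 - 6*(-170) = -99 + 1020 = 921)
(472*(-59 - 440))/z = (472*(-59 - 440))/921 = (472*(-499))*(1/921) = -235528*1/921 = -235528/921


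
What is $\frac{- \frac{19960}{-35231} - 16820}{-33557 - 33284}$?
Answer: $\frac{592565460}{2354875271} \approx 0.25163$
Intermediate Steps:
$\frac{- \frac{19960}{-35231} - 16820}{-33557 - 33284} = \frac{\left(-19960\right) \left(- \frac{1}{35231}\right) - 16820}{-66841} = \left(\frac{19960}{35231} - 16820\right) \left(- \frac{1}{66841}\right) = \left(- \frac{592565460}{35231}\right) \left(- \frac{1}{66841}\right) = \frac{592565460}{2354875271}$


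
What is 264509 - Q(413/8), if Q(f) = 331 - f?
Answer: 2113837/8 ≈ 2.6423e+5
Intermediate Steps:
264509 - Q(413/8) = 264509 - (331 - 413/8) = 264509 - 1*2235/8 = 264509 - 2235/8 = 2113837/8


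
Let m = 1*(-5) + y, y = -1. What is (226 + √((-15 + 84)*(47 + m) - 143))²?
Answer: (226 + √2686)² ≈ 77188.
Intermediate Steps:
m = -6 (m = 1*(-5) - 1 = -5 - 1 = -6)
(226 + √((-15 + 84)*(47 + m) - 143))² = (226 + √((-15 + 84)*(47 - 6) - 143))² = (226 + √(69*41 - 143))² = (226 + √(2829 - 143))² = (226 + √2686)²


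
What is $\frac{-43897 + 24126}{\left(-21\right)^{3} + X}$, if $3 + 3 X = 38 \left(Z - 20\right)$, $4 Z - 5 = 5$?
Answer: $\frac{59313}{28451} \approx 2.0847$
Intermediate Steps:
$Z = \frac{5}{2}$ ($Z = \frac{5}{4} + \frac{1}{4} \cdot 5 = \frac{5}{4} + \frac{5}{4} = \frac{5}{2} \approx 2.5$)
$X = - \frac{668}{3}$ ($X = -1 + \frac{38 \left(\frac{5}{2} - 20\right)}{3} = -1 + \frac{38 \left(- \frac{35}{2}\right)}{3} = -1 + \frac{1}{3} \left(-665\right) = -1 - \frac{665}{3} = - \frac{668}{3} \approx -222.67$)
$\frac{-43897 + 24126}{\left(-21\right)^{3} + X} = \frac{-43897 + 24126}{\left(-21\right)^{3} - \frac{668}{3}} = - \frac{19771}{-9261 - \frac{668}{3}} = - \frac{19771}{- \frac{28451}{3}} = \left(-19771\right) \left(- \frac{3}{28451}\right) = \frac{59313}{28451}$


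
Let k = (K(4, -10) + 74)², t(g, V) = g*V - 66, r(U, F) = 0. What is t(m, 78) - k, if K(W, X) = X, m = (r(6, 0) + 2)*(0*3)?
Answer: -4162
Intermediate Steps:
m = 0 (m = (0 + 2)*(0*3) = 2*0 = 0)
t(g, V) = -66 + V*g (t(g, V) = V*g - 66 = -66 + V*g)
k = 4096 (k = (-10 + 74)² = 64² = 4096)
t(m, 78) - k = (-66 + 78*0) - 1*4096 = (-66 + 0) - 4096 = -66 - 4096 = -4162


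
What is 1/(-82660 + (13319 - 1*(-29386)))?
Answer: -1/39955 ≈ -2.5028e-5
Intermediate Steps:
1/(-82660 + (13319 - 1*(-29386))) = 1/(-82660 + (13319 + 29386)) = 1/(-82660 + 42705) = 1/(-39955) = -1/39955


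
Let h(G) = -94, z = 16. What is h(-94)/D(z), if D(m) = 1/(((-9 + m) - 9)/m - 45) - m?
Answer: 16967/2892 ≈ 5.8669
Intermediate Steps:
D(m) = 1/(-45 + (-18 + m)/m) - m (D(m) = 1/((-18 + m)/m - 45) - m = 1/(-45 + (-18 + m)/m) - m)
h(-94)/D(z) = -94*(-(18 + 44*16)/(16*(19 + 44*16))) = -94*(-(18 + 704)/(16*(19 + 704))) = -94/((-1*16*723/722)) = -94/((-1*16*1/722*723)) = -94/(-5784/361) = -94*(-361/5784) = 16967/2892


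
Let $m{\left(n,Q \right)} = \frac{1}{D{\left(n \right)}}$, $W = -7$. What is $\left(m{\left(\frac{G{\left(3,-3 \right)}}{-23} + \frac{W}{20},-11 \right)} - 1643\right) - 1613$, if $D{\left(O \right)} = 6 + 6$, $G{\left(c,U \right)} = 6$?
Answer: $- \frac{39071}{12} \approx -3255.9$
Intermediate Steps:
$D{\left(O \right)} = 12$
$m{\left(n,Q \right)} = \frac{1}{12}$
$\left(m{\left(\frac{G{\left(3,-3 \right)}}{-23} + \frac{W}{20},-11 \right)} - 1643\right) - 1613 = \left(\frac{1}{12} - 1643\right) - 1613 = - \frac{19715}{12} - 1613 = - \frac{39071}{12}$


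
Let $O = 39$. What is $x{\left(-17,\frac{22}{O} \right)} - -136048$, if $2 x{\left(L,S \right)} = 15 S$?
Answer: $\frac{1768679}{13} \approx 1.3605 \cdot 10^{5}$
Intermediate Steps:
$x{\left(L,S \right)} = \frac{15 S}{2}$
$x{\left(-17,\frac{22}{O} \right)} - -136048 = \frac{15 \cdot \frac{22}{39}}{2} - -136048 = \frac{15 \cdot 22 \cdot \frac{1}{39}}{2} + 136048 = \frac{15}{2} \cdot \frac{22}{39} + 136048 = \frac{55}{13} + 136048 = \frac{1768679}{13}$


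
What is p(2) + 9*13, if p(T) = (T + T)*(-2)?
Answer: 109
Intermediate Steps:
p(T) = -4*T (p(T) = (2*T)*(-2) = -4*T)
p(2) + 9*13 = -4*2 + 9*13 = -8 + 117 = 109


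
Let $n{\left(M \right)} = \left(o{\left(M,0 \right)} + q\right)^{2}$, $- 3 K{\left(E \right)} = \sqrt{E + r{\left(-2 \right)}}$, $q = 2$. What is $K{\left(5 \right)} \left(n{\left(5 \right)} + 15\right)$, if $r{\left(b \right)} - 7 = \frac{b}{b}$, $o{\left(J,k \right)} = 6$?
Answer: $- \frac{79 \sqrt{13}}{3} \approx -94.946$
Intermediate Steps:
$r{\left(b \right)} = 8$ ($r{\left(b \right)} = 7 + \frac{b}{b} = 7 + 1 = 8$)
$K{\left(E \right)} = - \frac{\sqrt{8 + E}}{3}$ ($K{\left(E \right)} = - \frac{\sqrt{E + 8}}{3} = - \frac{\sqrt{8 + E}}{3}$)
$n{\left(M \right)} = 64$ ($n{\left(M \right)} = \left(6 + 2\right)^{2} = 8^{2} = 64$)
$K{\left(5 \right)} \left(n{\left(5 \right)} + 15\right) = - \frac{\sqrt{8 + 5}}{3} \left(64 + 15\right) = - \frac{\sqrt{13}}{3} \cdot 79 = - \frac{79 \sqrt{13}}{3}$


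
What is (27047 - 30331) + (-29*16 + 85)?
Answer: -3663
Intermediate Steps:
(27047 - 30331) + (-29*16 + 85) = -3284 + (-464 + 85) = -3284 - 379 = -3663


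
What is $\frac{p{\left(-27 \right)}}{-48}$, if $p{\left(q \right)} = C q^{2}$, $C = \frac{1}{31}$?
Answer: $- \frac{243}{496} \approx -0.48992$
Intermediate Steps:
$C = \frac{1}{31} \approx 0.032258$
$p{\left(q \right)} = \frac{q^{2}}{31}$
$\frac{p{\left(-27 \right)}}{-48} = \frac{\frac{1}{31} \left(-27\right)^{2}}{-48} = \frac{1}{31} \cdot 729 \left(- \frac{1}{48}\right) = \frac{729}{31} \left(- \frac{1}{48}\right) = - \frac{243}{496}$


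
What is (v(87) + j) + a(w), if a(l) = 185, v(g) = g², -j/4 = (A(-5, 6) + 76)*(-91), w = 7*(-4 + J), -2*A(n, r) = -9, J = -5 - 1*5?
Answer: 37056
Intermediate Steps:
J = -10 (J = -5 - 5 = -10)
A(n, r) = 9/2 (A(n, r) = -½*(-9) = 9/2)
w = -98 (w = 7*(-4 - 10) = 7*(-14) = -98)
j = 29302 (j = -4*(9/2 + 76)*(-91) = -322*(-91) = -4*(-14651/2) = 29302)
(v(87) + j) + a(w) = (87² + 29302) + 185 = (7569 + 29302) + 185 = 36871 + 185 = 37056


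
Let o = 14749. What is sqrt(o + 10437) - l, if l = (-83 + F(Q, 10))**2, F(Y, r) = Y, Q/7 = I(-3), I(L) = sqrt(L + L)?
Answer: -6595 + 7*sqrt(514) + 1162*I*sqrt(6) ≈ -6436.3 + 2846.3*I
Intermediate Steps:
I(L) = sqrt(2)*sqrt(L) (I(L) = sqrt(2*L) = sqrt(2)*sqrt(L))
Q = 7*I*sqrt(6) (Q = 7*(sqrt(2)*sqrt(-3)) = 7*(sqrt(2)*(I*sqrt(3))) = 7*(I*sqrt(6)) = 7*I*sqrt(6) ≈ 17.146*I)
l = (-83 + 7*I*sqrt(6))**2 ≈ 6595.0 - 2846.3*I
sqrt(o + 10437) - l = sqrt(14749 + 10437) - (6595 - 1162*I*sqrt(6)) = sqrt(25186) + (-6595 + 1162*I*sqrt(6)) = 7*sqrt(514) + (-6595 + 1162*I*sqrt(6)) = -6595 + 7*sqrt(514) + 1162*I*sqrt(6)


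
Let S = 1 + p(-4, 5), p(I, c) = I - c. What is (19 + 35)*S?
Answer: -432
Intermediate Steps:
S = -8 (S = 1 + (-4 - 1*5) = 1 + (-4 - 5) = 1 - 9 = -8)
(19 + 35)*S = (19 + 35)*(-8) = 54*(-8) = -432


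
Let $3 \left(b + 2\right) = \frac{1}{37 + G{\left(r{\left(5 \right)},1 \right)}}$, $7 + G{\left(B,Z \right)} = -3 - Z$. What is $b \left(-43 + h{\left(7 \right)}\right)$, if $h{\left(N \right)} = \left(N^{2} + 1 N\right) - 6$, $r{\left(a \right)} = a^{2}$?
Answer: $- \frac{1085}{78} \approx -13.91$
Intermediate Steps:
$G{\left(B,Z \right)} = -10 - Z$ ($G{\left(B,Z \right)} = -7 - \left(3 + Z\right) = -10 - Z$)
$h{\left(N \right)} = -6 + N + N^{2}$ ($h{\left(N \right)} = \left(N^{2} + N\right) - 6 = \left(N + N^{2}\right) - 6 = -6 + N + N^{2}$)
$b = - \frac{155}{78}$ ($b = -2 + \frac{1}{3 \left(37 - 11\right)} = -2 + \frac{1}{3 \cdot 26} = -2 + \frac{1}{3} \cdot \frac{1}{26} = -2 + \frac{1}{78} = - \frac{155}{78} \approx -1.9872$)
$b \left(-43 + h{\left(7 \right)}\right) = - \frac{155 \left(-43 + \left(-6 + 7 + 7^{2}\right)\right)}{78} = - \frac{155 \left(-43 + \left(-6 + 7 + 49\right)\right)}{78} = - \frac{155 \left(-43 + 50\right)}{78} = \left(- \frac{155}{78}\right) 7 = - \frac{1085}{78}$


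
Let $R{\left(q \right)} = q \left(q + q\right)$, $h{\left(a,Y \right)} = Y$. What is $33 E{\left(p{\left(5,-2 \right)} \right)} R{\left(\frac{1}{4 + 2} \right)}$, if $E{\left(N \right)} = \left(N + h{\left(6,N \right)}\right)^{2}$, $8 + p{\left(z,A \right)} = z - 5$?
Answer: $\frac{1408}{3} \approx 469.33$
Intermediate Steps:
$p{\left(z,A \right)} = -13 + z$ ($p{\left(z,A \right)} = -8 + \left(z - 5\right) = -8 + \left(-5 + z\right) = -13 + z$)
$E{\left(N \right)} = 4 N^{2}$ ($E{\left(N \right)} = \left(N + N\right)^{2} = \left(2 N\right)^{2} = 4 N^{2}$)
$R{\left(q \right)} = 2 q^{2}$ ($R{\left(q \right)} = q 2 q = 2 q^{2}$)
$33 E{\left(p{\left(5,-2 \right)} \right)} R{\left(\frac{1}{4 + 2} \right)} = 33 \cdot 4 \left(-13 + 5\right)^{2} \cdot 2 \left(\frac{1}{4 + 2}\right)^{2} = 33 \cdot 4 \left(-8\right)^{2} \cdot 2 \left(\frac{1}{6}\right)^{2} = 33 \cdot 4 \cdot 64 \cdot \frac{2}{36} = 33 \cdot 256 \cdot 2 \cdot \frac{1}{36} = 8448 \cdot \frac{1}{18} = \frac{1408}{3}$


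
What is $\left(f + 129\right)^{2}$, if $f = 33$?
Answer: $26244$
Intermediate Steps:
$\left(f + 129\right)^{2} = \left(33 + 129\right)^{2} = 162^{2} = 26244$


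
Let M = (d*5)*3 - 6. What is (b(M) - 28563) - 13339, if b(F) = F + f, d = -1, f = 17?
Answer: -41906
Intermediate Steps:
M = -21 (M = -1*5*3 - 6 = -5*3 - 6 = -15 - 6 = -21)
b(F) = 17 + F (b(F) = F + 17 = 17 + F)
(b(M) - 28563) - 13339 = ((17 - 21) - 28563) - 13339 = (-4 - 28563) - 13339 = -28567 - 13339 = -41906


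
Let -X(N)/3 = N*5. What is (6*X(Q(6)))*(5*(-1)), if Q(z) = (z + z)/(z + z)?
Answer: 450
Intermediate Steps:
Q(z) = 1 (Q(z) = (2*z)/((2*z)) = (2*z)*(1/(2*z)) = 1)
X(N) = -15*N (X(N) = -3*N*5 = -15*N)
(6*X(Q(6)))*(5*(-1)) = (6*(-15*1))*(5*(-1)) = (6*(-15))*(-5) = -90*(-5) = 450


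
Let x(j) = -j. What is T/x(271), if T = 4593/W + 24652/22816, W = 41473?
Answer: -281796571/64108299832 ≈ -0.0043956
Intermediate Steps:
T = 281796571/236561992 (T = 4593/41473 + 24652/22816 = 4593*(1/41473) + 24652*(1/22816) = 4593/41473 + 6163/5704 = 281796571/236561992 ≈ 1.1912)
T/x(271) = 281796571/(236561992*((-1*271))) = (281796571/236561992)/(-271) = (281796571/236561992)*(-1/271) = -281796571/64108299832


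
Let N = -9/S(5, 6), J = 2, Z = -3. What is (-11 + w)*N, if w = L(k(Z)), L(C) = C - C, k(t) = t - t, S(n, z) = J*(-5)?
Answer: -99/10 ≈ -9.9000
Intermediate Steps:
S(n, z) = -10 (S(n, z) = 2*(-5) = -10)
k(t) = 0
L(C) = 0
w = 0
N = 9/10 (N = -9/(-10) = -9*(-1/10) = 9/10 ≈ 0.90000)
(-11 + w)*N = (-11 + 0)*(9/10) = -11*9/10 = -99/10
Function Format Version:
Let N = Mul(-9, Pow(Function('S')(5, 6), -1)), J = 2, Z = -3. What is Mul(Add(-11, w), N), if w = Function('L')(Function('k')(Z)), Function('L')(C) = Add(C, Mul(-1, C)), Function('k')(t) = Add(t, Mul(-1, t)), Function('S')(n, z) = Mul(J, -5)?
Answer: Rational(-99, 10) ≈ -9.9000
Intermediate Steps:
Function('S')(n, z) = -10 (Function('S')(n, z) = Mul(2, -5) = -10)
Function('k')(t) = 0
Function('L')(C) = 0
w = 0
N = Rational(9, 10) (N = Mul(-9, Pow(-10, -1)) = Mul(-9, Rational(-1, 10)) = Rational(9, 10) ≈ 0.90000)
Mul(Add(-11, w), N) = Mul(Add(-11, 0), Rational(9, 10)) = Mul(-11, Rational(9, 10)) = Rational(-99, 10)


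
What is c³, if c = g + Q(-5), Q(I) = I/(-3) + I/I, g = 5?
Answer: 12167/27 ≈ 450.63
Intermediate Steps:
Q(I) = 1 - I/3 (Q(I) = I*(-⅓) + 1 = -I/3 + 1 = 1 - I/3)
c = 23/3 (c = 5 + (1 - ⅓*(-5)) = 5 + (1 + 5/3) = 5 + 8/3 = 23/3 ≈ 7.6667)
c³ = (23/3)³ = 12167/27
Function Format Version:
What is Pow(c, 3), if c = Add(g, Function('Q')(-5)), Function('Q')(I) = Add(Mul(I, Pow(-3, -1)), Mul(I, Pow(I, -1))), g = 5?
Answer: Rational(12167, 27) ≈ 450.63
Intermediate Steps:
Function('Q')(I) = Add(1, Mul(Rational(-1, 3), I)) (Function('Q')(I) = Add(Mul(I, Rational(-1, 3)), 1) = Add(Mul(Rational(-1, 3), I), 1) = Add(1, Mul(Rational(-1, 3), I)))
c = Rational(23, 3) (c = Add(5, Add(1, Mul(Rational(-1, 3), -5))) = Add(5, Add(1, Rational(5, 3))) = Add(5, Rational(8, 3)) = Rational(23, 3) ≈ 7.6667)
Pow(c, 3) = Pow(Rational(23, 3), 3) = Rational(12167, 27)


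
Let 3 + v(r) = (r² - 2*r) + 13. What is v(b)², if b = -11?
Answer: 23409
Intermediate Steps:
v(r) = 10 + r² - 2*r (v(r) = -3 + ((r² - 2*r) + 13) = -3 + (13 + r² - 2*r) = 10 + r² - 2*r)
v(b)² = (10 + (-11)² - 2*(-11))² = (10 + 121 + 22)² = 153² = 23409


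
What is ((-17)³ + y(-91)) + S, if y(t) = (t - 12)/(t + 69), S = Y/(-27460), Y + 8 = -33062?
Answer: -74112141/15103 ≈ -4907.1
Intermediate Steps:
Y = -33070 (Y = -8 - 33062 = -33070)
S = 3307/2746 (S = -33070/(-27460) = -33070*(-1/27460) = 3307/2746 ≈ 1.2043)
y(t) = (-12 + t)/(69 + t)
((-17)³ + y(-91)) + S = ((-17)³ + (-12 - 91)/(69 - 91)) + 3307/2746 = (-4913 - 103/(-22)) + 3307/2746 = (-4913 - 1/22*(-103)) + 3307/2746 = (-4913 + 103/22) + 3307/2746 = -107983/22 + 3307/2746 = -74112141/15103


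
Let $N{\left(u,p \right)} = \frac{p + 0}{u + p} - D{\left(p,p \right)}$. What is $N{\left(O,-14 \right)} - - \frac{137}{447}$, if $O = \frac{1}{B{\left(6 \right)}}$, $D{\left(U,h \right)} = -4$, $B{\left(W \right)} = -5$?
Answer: $\frac{167965}{31737} \approx 5.2924$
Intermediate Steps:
$O = - \frac{1}{5}$ ($O = \frac{1}{-5} = - \frac{1}{5} \approx -0.2$)
$N{\left(u,p \right)} = 4 + \frac{p}{p + u}$ ($N{\left(u,p \right)} = \frac{p + 0}{u + p} - -4 = \frac{p}{p + u} + 4 = 4 + \frac{p}{p + u}$)
$N{\left(O,-14 \right)} - - \frac{137}{447} = \frac{4 \left(- \frac{1}{5}\right) + 5 \left(-14\right)}{-14 - \frac{1}{5}} - - \frac{137}{447} = \frac{- \frac{4}{5} - 70}{- \frac{71}{5}} - \left(-137\right) \frac{1}{447} = \left(- \frac{5}{71}\right) \left(- \frac{354}{5}\right) - - \frac{137}{447} = \frac{354}{71} + \frac{137}{447} = \frac{167965}{31737}$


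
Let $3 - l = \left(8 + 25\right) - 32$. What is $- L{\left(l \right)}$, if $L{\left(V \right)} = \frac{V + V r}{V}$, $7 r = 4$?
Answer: $- \frac{11}{7} \approx -1.5714$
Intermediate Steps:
$r = \frac{4}{7}$ ($r = \frac{1}{7} \cdot 4 = \frac{4}{7} \approx 0.57143$)
$l = 2$ ($l = 3 - \left(\left(8 + 25\right) - 32\right) = 3 - \left(33 - 32\right) = 3 - 1 = 2$)
$L{\left(V \right)} = \frac{11}{7}$ ($L{\left(V \right)} = \frac{V + V \frac{4}{7}}{V} = \frac{V + \frac{4 V}{7}}{V} = \frac{\frac{11}{7} V}{V} = \frac{11}{7}$)
$- L{\left(l \right)} = \left(-1\right) \frac{11}{7} = - \frac{11}{7}$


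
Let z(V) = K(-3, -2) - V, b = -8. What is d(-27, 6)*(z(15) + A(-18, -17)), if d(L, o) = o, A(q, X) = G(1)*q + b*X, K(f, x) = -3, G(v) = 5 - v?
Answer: 276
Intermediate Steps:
A(q, X) = -8*X + 4*q (A(q, X) = (5 - 1*1)*q - 8*X = (5 - 1)*q - 8*X = 4*q - 8*X = -8*X + 4*q)
z(V) = -3 - V
d(-27, 6)*(z(15) + A(-18, -17)) = 6*((-3 - 1*15) + (-8*(-17) + 4*(-18))) = 6*((-3 - 15) + (136 - 72)) = 6*(-18 + 64) = 6*46 = 276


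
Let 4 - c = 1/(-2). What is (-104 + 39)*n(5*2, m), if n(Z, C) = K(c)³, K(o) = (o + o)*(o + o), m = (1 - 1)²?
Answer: -34543665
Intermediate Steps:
c = 9/2 (c = 4 - 1/(-2) = 4 - 1*(-½) = 4 + ½ = 9/2 ≈ 4.5000)
m = 0 (m = 0² = 0)
K(o) = 4*o² (K(o) = (2*o)*(2*o) = 4*o²)
n(Z, C) = 531441 (n(Z, C) = (4*(9/2)²)³ = (4*(81/4))³ = 81³ = 531441)
(-104 + 39)*n(5*2, m) = (-104 + 39)*531441 = -65*531441 = -34543665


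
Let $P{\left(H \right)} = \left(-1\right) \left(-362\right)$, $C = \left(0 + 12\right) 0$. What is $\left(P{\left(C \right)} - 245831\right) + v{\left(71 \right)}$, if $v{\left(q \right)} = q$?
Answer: $-245398$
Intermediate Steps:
$C = 0$ ($C = 12 \cdot 0 = 0$)
$P{\left(H \right)} = 362$
$\left(P{\left(C \right)} - 245831\right) + v{\left(71 \right)} = \left(362 - 245831\right) + 71 = -245469 + 71 = -245398$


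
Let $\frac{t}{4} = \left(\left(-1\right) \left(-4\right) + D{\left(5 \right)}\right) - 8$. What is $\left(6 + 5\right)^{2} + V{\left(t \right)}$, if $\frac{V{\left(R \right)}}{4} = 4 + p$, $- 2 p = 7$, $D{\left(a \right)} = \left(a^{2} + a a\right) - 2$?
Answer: $123$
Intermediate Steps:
$D{\left(a \right)} = -2 + 2 a^{2}$ ($D{\left(a \right)} = \left(a^{2} + a^{2}\right) - 2 = 2 a^{2} - 2 = -2 + 2 a^{2}$)
$p = - \frac{7}{2}$ ($p = \left(- \frac{1}{2}\right) 7 = - \frac{7}{2} \approx -3.5$)
$t = 176$ ($t = 4 \left(\left(\left(-1\right) \left(-4\right) - \left(2 - 2 \cdot 5^{2}\right)\right) - 8\right) = 4 \left(\left(4 + \left(-2 + 2 \cdot 25\right)\right) - 8\right) = 4 \left(\left(4 + \left(-2 + 50\right)\right) - 8\right) = 4 \left(\left(4 + 48\right) - 8\right) = 4 \left(52 - 8\right) = 4 \cdot 44 = 176$)
$V{\left(R \right)} = 2$ ($V{\left(R \right)} = 4 \left(4 - \frac{7}{2}\right) = 4 \cdot \frac{1}{2} = 2$)
$\left(6 + 5\right)^{2} + V{\left(t \right)} = \left(6 + 5\right)^{2} + 2 = 11^{2} + 2 = 121 + 2 = 123$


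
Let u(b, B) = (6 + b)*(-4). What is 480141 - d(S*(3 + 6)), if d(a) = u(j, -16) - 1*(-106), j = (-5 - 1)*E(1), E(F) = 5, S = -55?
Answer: 479939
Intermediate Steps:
j = -30 (j = (-5 - 1)*5 = -6*5 = -30)
u(b, B) = -24 - 4*b
d(a) = 202 (d(a) = (-24 - 4*(-30)) - 1*(-106) = (-24 + 120) + 106 = 96 + 106 = 202)
480141 - d(S*(3 + 6)) = 480141 - 1*202 = 480141 - 202 = 479939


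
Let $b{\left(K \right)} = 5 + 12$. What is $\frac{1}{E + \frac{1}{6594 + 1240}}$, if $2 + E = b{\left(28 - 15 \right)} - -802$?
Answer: $\frac{7834}{6400379} \approx 0.001224$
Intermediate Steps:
$b{\left(K \right)} = 17$
$E = 817$ ($E = -2 + \left(17 - -802\right) = -2 + \left(17 + 802\right) = -2 + 819 = 817$)
$\frac{1}{E + \frac{1}{6594 + 1240}} = \frac{1}{817 + \frac{1}{6594 + 1240}} = \frac{1}{817 + \frac{1}{7834}} = \frac{1}{\frac{6400379}{7834}} = \frac{7834}{6400379}$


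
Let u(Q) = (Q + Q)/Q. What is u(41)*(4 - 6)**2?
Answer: 8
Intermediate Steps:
u(Q) = 2 (u(Q) = (2*Q)/Q = 2)
u(41)*(4 - 6)**2 = 2*(4 - 6)**2 = 2*(-2)**2 = 2*4 = 8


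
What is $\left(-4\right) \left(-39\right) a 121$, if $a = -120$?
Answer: $-2265120$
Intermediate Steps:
$\left(-4\right) \left(-39\right) a 121 = \left(-4\right) \left(-39\right) \left(-120\right) 121 = 156 \left(-120\right) 121 = \left(-18720\right) 121 = -2265120$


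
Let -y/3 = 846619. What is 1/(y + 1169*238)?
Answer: -1/2261635 ≈ -4.4216e-7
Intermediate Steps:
y = -2539857 (y = -3*846619 = -2539857)
1/(y + 1169*238) = 1/(-2539857 + 1169*238) = 1/(-2539857 + 278222) = 1/(-2261635) = -1/2261635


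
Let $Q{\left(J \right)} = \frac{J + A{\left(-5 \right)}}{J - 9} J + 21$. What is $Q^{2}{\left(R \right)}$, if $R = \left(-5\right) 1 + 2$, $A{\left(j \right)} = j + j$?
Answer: $\frac{5041}{16} \approx 315.06$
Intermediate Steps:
$A{\left(j \right)} = 2 j$
$R = -3$ ($R = -5 + 2 = -3$)
$Q{\left(J \right)} = 21 + \frac{J \left(-10 + J\right)}{-9 + J}$ ($Q{\left(J \right)} = \frac{J + 2 \left(-5\right)}{J - 9} J + 21 = \frac{J - 10}{-9 + J} J + 21 = \frac{-10 + J}{-9 + J} J + 21 = \frac{J \left(-10 + J\right)}{-9 + J} + 21 = 21 + \frac{J \left(-10 + J\right)}{-9 + J}$)
$Q^{2}{\left(R \right)} = \left(\frac{-189 + \left(-3\right)^{2} + 11 \left(-3\right)}{-9 - 3}\right)^{2} = \left(\frac{-189 + 9 - 33}{-12}\right)^{2} = \left(\left(- \frac{1}{12}\right) \left(-213\right)\right)^{2} = \left(\frac{71}{4}\right)^{2} = \frac{5041}{16}$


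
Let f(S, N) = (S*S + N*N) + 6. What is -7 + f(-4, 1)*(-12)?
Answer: -283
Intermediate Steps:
f(S, N) = 6 + N**2 + S**2 (f(S, N) = (S**2 + N**2) + 6 = (N**2 + S**2) + 6 = 6 + N**2 + S**2)
-7 + f(-4, 1)*(-12) = -7 + (6 + 1**2 + (-4)**2)*(-12) = -7 + (6 + 1 + 16)*(-12) = -7 + 23*(-12) = -7 - 276 = -283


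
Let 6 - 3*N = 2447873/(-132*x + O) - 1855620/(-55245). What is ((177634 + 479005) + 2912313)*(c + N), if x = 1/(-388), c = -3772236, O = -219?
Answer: -1575957264111726434492/117174645 ≈ -1.3450e+13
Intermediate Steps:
x = -1/388 ≈ -0.0025773
N = 872349929023/234349290 (N = 2 - (2447873/(-132*(-1/388) - 219) - 1855620/(-55245))/3 = 2 - (2447873/(33/97 - 219) - 1855620*(-1/55245))/3 = 2 - (2447873/(-21210/97) + 123708/3683)/3 = 2 - (2447873*(-97/21210) + 123708/3683)/3 = 2 - (-237443681/21210 + 123708/3683)/3 = 2 - 1/3*(-871881230443/78116430) = 2 + 871881230443/234349290 = 872349929023/234349290 ≈ 3722.4)
((177634 + 479005) + 2912313)*(c + N) = ((177634 + 479005) + 2912313)*(-3772236 + 872349929023/234349290) = (656639 + 2912313)*(-883148478383417/234349290) = 3568952*(-883148478383417/234349290) = -1575957264111726434492/117174645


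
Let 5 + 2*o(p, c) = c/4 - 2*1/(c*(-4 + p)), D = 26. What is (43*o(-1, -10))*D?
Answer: -210743/50 ≈ -4214.9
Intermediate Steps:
o(p, c) = -5/2 + c/8 - 1/(c*(-4 + p)) (o(p, c) = -5/2 + (c/4 - 2*1/(c*(-4 + p)))/2 = -5/2 + (c*(1/4) - 2/(c*(-4 + p)))/2 = -5/2 + (c/4 - 2/(c*(-4 + p)))/2 = -5/2 + (c/8 - 1/(c*(-4 + p))) = -5/2 + c/8 - 1/(c*(-4 + p)))
(43*o(-1, -10))*D = (43*((1/8)*(-8 - 4*(-10)**2 + 80*(-10) - 1*(-10)**2 - 20*(-10)*(-1))/(-10*(-4 - 1))))*26 = (43*((1/8)*(-1/10)*(-8 - 4*100 - 800 - 1*100 - 200)/(-5)))*26 = (43*((1/8)*(-1/10)*(-1/5)*(-8 - 400 - 800 - 100 - 200)))*26 = (43*((1/8)*(-1/10)*(-1/5)*(-1508)))*26 = (43*(-377/100))*26 = -16211/100*26 = -210743/50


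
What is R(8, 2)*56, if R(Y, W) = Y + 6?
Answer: 784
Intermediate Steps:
R(Y, W) = 6 + Y
R(8, 2)*56 = (6 + 8)*56 = 14*56 = 784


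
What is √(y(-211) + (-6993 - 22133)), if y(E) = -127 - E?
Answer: I*√29042 ≈ 170.42*I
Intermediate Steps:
√(y(-211) + (-6993 - 22133)) = √((-127 - 1*(-211)) + (-6993 - 22133)) = √((-127 + 211) - 29126) = √(84 - 29126) = √(-29042) = I*√29042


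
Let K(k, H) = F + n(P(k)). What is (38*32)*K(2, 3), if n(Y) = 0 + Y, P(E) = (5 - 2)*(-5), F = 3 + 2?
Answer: -12160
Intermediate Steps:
F = 5
P(E) = -15 (P(E) = 3*(-5) = -15)
n(Y) = Y
K(k, H) = -10 (K(k, H) = 5 - 15 = -10)
(38*32)*K(2, 3) = (38*32)*(-10) = 1216*(-10) = -12160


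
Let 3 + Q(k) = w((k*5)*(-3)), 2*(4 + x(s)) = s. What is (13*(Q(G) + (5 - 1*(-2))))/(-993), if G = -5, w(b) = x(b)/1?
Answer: -325/662 ≈ -0.49094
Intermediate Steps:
x(s) = -4 + s/2
w(b) = -4 + b/2 (w(b) = (-4 + b/2)/1 = (-4 + b/2)*1 = -4 + b/2)
Q(k) = -7 - 15*k/2 (Q(k) = -3 + (-4 + ((k*5)*(-3))/2) = -3 + (-4 + ((5*k)*(-3))/2) = -3 + (-4 + (-15*k)/2) = -3 + (-4 - 15*k/2) = -7 - 15*k/2)
(13*(Q(G) + (5 - 1*(-2))))/(-993) = (13*((-7 - 15/2*(-5)) + (5 - 1*(-2))))/(-993) = (13*((-7 + 75/2) + (5 + 2)))*(-1/993) = (13*(61/2 + 7))*(-1/993) = (13*(75/2))*(-1/993) = (975/2)*(-1/993) = -325/662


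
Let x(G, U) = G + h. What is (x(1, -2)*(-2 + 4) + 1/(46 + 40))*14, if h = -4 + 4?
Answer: 1211/43 ≈ 28.163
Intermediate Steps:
h = 0
x(G, U) = G (x(G, U) = G + 0 = G)
(x(1, -2)*(-2 + 4) + 1/(46 + 40))*14 = (1*(-2 + 4) + 1/(46 + 40))*14 = (1*2 + 1/86)*14 = (2 + 1/86)*14 = (173/86)*14 = 1211/43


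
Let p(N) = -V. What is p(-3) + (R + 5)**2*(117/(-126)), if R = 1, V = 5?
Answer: -269/7 ≈ -38.429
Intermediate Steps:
p(N) = -5 (p(N) = -1*5 = -5)
p(-3) + (R + 5)**2*(117/(-126)) = -5 + (1 + 5)**2*(117/(-126)) = -5 + 6**2*(117*(-1/126)) = -5 + 36*(-13/14) = -5 - 234/7 = -269/7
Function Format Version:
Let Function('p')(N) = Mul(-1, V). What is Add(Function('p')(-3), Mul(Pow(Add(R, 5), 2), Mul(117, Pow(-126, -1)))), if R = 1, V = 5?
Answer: Rational(-269, 7) ≈ -38.429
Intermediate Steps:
Function('p')(N) = -5 (Function('p')(N) = Mul(-1, 5) = -5)
Add(Function('p')(-3), Mul(Pow(Add(R, 5), 2), Mul(117, Pow(-126, -1)))) = Add(-5, Mul(Pow(Add(1, 5), 2), Mul(117, Pow(-126, -1)))) = Add(-5, Mul(Pow(6, 2), Mul(117, Rational(-1, 126)))) = Add(-5, Mul(36, Rational(-13, 14))) = Add(-5, Rational(-234, 7)) = Rational(-269, 7)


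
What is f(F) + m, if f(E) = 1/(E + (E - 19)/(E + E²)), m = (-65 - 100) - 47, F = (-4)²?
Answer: -921716/4349 ≈ -211.94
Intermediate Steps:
F = 16
m = -212 (m = -165 - 47 = -212)
f(E) = 1/(E + (-19 + E)/(E + E²))
f(F) + m = 16*(1 + 16)/(-19 + 16 + 16² + 16³) - 212 = 16*17/(-19 + 16 + 256 + 4096) - 212 = 16*17/4349 - 212 = 16*(1/4349)*17 - 212 = 272/4349 - 212 = -921716/4349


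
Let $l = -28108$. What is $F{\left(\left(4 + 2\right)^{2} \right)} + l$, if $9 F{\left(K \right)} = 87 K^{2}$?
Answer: $-15580$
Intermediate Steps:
$F{\left(K \right)} = \frac{29 K^{2}}{3}$ ($F{\left(K \right)} = \frac{87 K^{2}}{9} = \frac{29 K^{2}}{3}$)
$F{\left(\left(4 + 2\right)^{2} \right)} + l = \frac{29 \left(\left(4 + 2\right)^{2}\right)^{2}}{3} - 28108 = \frac{29 \left(6^{2}\right)^{2}}{3} - 28108 = \frac{29 \cdot 36^{2}}{3} - 28108 = \frac{29}{3} \cdot 1296 - 28108 = 12528 - 28108 = -15580$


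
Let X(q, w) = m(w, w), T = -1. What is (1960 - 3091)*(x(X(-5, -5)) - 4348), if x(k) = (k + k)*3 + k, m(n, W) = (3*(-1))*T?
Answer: 4893837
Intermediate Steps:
m(n, W) = 3 (m(n, W) = (3*(-1))*(-1) = -3*(-1) = 3)
X(q, w) = 3
x(k) = 7*k (x(k) = (2*k)*3 + k = 6*k + k = 7*k)
(1960 - 3091)*(x(X(-5, -5)) - 4348) = (1960 - 3091)*(7*3 - 4348) = -1131*(21 - 4348) = -1131*(-4327) = 4893837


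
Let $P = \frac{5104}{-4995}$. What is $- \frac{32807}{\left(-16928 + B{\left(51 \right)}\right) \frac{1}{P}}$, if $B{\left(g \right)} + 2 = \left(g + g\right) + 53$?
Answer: $- \frac{15222448}{7617375} \approx -1.9984$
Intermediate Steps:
$P = - \frac{5104}{4995}$ ($P = 5104 \left(- \frac{1}{4995}\right) = - \frac{5104}{4995} \approx -1.0218$)
$B{\left(g \right)} = 51 + 2 g$ ($B{\left(g \right)} = -2 + \left(\left(g + g\right) + 53\right) = -2 + \left(2 g + 53\right) = -2 + \left(53 + 2 g\right) = 51 + 2 g$)
$- \frac{32807}{\left(-16928 + B{\left(51 \right)}\right) \frac{1}{P}} = - \frac{32807}{\left(-16928 + \left(51 + 2 \cdot 51\right)\right) \frac{1}{- \frac{5104}{4995}}} = - \frac{32807}{\left(-16928 + \left(51 + 102\right)\right) \left(- \frac{4995}{5104}\right)} = - \frac{32807}{\left(-16928 + 153\right) \left(- \frac{4995}{5104}\right)} = - \frac{32807}{\left(-16775\right) \left(- \frac{4995}{5104}\right)} = - \frac{32807}{\frac{7617375}{464}} = \left(-32807\right) \frac{464}{7617375} = - \frac{15222448}{7617375}$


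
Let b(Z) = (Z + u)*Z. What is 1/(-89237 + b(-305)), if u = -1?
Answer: 1/4093 ≈ 0.00024432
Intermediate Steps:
b(Z) = Z*(-1 + Z) (b(Z) = (Z - 1)*Z = (-1 + Z)*Z = Z*(-1 + Z))
1/(-89237 + b(-305)) = 1/(-89237 - 305*(-1 - 305)) = 1/(-89237 - 305*(-306)) = 1/(-89237 + 93330) = 1/4093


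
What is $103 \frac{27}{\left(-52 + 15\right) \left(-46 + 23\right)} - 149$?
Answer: $- \frac{124018}{851} \approx -145.73$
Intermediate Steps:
$103 \frac{27}{\left(-52 + 15\right) \left(-46 + 23\right)} - 149 = 103 \frac{27}{\left(-37\right) \left(-23\right)} - 149 = 103 \cdot \frac{27}{851} - 149 = \frac{2781}{851} - 149 = - \frac{124018}{851}$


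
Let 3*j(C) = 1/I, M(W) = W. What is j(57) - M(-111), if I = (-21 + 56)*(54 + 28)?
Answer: 955711/8610 ≈ 111.00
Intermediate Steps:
I = 2870 (I = 35*82 = 2870)
j(C) = 1/8610 (j(C) = (1/3)/2870 = (1/3)*(1/2870) = 1/8610)
j(57) - M(-111) = 1/8610 - 1*(-111) = 1/8610 + 111 = 955711/8610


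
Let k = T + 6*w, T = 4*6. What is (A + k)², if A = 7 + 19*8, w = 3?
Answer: 40401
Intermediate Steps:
A = 159 (A = 7 + 152 = 159)
T = 24
k = 42 (k = 24 + 6*3 = 24 + 18 = 42)
(A + k)² = (159 + 42)² = 201² = 40401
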